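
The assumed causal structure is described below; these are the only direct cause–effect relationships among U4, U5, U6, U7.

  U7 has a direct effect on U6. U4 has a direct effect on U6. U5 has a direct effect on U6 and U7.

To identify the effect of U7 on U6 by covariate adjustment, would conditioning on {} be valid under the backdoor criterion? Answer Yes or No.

No

Backdoor paths from U7 to U6 (paths whose first edge points into U7):
  P1: U7 <- U5 -> U6
Condition 1 (no descendant of U7 in the set): holds — descendants of U7 are {U6}; none are in {}.
Condition 2 (every backdoor path blocked by {}):
  P1: open — no interior node is in the conditioning set.
{} does not satisfy the backdoor criterion.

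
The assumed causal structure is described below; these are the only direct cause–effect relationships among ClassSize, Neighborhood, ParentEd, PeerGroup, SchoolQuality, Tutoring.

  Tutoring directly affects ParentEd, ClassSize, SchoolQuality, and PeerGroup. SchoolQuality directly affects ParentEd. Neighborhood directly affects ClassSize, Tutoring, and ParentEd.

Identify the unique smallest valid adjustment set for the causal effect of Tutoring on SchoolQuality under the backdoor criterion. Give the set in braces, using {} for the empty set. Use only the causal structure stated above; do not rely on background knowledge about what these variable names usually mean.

{}

Variables eligible for adjustment (non-descendants of Tutoring, excluding Tutoring and SchoolQuality): {Neighborhood}.
Backdoor paths from Tutoring to SchoolQuality:
  P1: Tutoring <- Neighborhood -> ParentEd <- SchoolQuality
Each backdoor path contains an unconditioned collider, so every path is already blocked with the empty conditioning set:
  P1: blocked at collider ParentEd (neither it nor any descendant is in the conditioning set).
The empty set is therefore the unique smallest valid set.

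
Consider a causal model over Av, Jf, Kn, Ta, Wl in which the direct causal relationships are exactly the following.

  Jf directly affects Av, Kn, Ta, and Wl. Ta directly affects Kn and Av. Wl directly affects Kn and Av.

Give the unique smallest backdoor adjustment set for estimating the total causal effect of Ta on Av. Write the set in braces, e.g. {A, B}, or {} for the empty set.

Variables eligible for adjustment (non-descendants of Ta, excluding Ta and Av): {Jf, Wl}.
Backdoor paths from Ta to Av:
  P1: Ta <- Jf -> Wl -> Av
  P2: Ta <- Jf -> Av
  P3: Ta <- Jf -> Kn <- Wl -> Av
The empty set is not sufficient: P1 (Ta <- Jf -> Wl -> Av) has no collider blocking it and no conditioned non-collider, so it is open.
Try {Jf}:
  P1: blocked at fork node Jf ∈ conditioning set.
  P2: blocked at fork node Jf ∈ conditioning set.
  P3: blocked at fork node Jf ∈ conditioning set.
{Jf} contains no descendant of Ta and blocks every backdoor path.
No other singleton works — e.g. {Wl} leaves P2 open — so {Jf} is the unique smallest valid adjustment set.

{Jf}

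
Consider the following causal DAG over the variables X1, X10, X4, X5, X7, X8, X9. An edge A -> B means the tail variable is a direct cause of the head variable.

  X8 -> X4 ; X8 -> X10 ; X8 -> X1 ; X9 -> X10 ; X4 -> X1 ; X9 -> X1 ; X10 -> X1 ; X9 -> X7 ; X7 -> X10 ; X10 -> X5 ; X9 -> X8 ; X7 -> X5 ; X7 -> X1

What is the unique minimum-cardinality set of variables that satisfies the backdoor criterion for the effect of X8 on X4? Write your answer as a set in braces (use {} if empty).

{}

Variables eligible for adjustment (non-descendants of X8, excluding X8 and X4): {X7, X9}.
Backdoor paths from X8 to X4:
  P1: X8 <- X9 -> X7 -> X10 -> X1 <- X4
  P2: X8 <- X9 -> X7 -> X1 <- X4
  P3: X8 <- X9 -> X7 -> X5 <- X10 -> X1 <- X4
  P4: X8 <- X9 -> X10 <- X7 -> X1 <- X4
  P5: X8 <- X9 -> X10 -> X1 <- X4
  P6: X8 <- X9 -> X10 -> X5 <- X7 -> X1 <- X4
  P7: X8 <- X9 -> X1 <- X4
Each backdoor path contains an unconditioned collider, so every path is already blocked with the empty conditioning set:
  P1: blocked at collider X1 (neither it nor any descendant is in the conditioning set).
  P2: blocked at collider X1 (neither it nor any descendant is in the conditioning set).
  P3: blocked at collider X5 (neither it nor any descendant is in the conditioning set).
  P4: blocked at collider X10 (neither it nor any descendant is in the conditioning set).
  P5: blocked at collider X1 (neither it nor any descendant is in the conditioning set).
  P6: blocked at collider X5 (neither it nor any descendant is in the conditioning set).
  P7: blocked at collider X1 (neither it nor any descendant is in the conditioning set).
The empty set is therefore the unique smallest valid set.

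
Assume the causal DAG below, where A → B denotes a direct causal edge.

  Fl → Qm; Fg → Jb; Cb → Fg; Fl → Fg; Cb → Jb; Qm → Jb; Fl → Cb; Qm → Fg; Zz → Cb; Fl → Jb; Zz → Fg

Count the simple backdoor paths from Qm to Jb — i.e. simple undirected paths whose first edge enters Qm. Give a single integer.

A backdoor path from Qm to Jb is any simple undirected path whose first edge points into Qm (i.e. leaves Qm via a parent).
Parents of Qm: {Fl}.
Enumerating:
  P1: Qm <- Fl -> Cb <- Zz -> Fg -> Jb
  P2: Qm <- Fl -> Cb -> Fg -> Jb
  P3: Qm <- Fl -> Cb -> Jb
  P4: Qm <- Fl -> Fg <- Zz -> Cb -> Jb
  P5: Qm <- Fl -> Fg <- Cb -> Jb
  P6: Qm <- Fl -> Fg -> Jb
  P7: Qm <- Fl -> Jb
That exhausts the simple backdoor paths. Count: 7.

7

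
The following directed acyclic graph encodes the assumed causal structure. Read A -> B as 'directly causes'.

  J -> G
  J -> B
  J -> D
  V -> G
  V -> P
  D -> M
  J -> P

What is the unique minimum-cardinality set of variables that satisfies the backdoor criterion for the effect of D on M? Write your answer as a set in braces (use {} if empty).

Variables eligible for adjustment (non-descendants of D, excluding D and M): {B, G, J, P, V}.
Backdoor paths from D to M:
  (none)
With no backdoor paths the empty set already satisfies the criterion, and it is trivially minimal.

{}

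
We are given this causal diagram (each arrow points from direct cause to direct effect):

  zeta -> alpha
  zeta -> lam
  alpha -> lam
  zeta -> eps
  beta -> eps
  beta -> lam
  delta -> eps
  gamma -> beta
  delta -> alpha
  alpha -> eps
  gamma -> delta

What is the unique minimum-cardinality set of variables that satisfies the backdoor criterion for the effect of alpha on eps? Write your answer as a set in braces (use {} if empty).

Variables eligible for adjustment (non-descendants of alpha, excluding alpha and eps): {beta, delta, gamma, zeta}.
Backdoor paths from alpha to eps:
  P1: alpha <- delta <- gamma -> beta -> lam <- zeta -> eps
  P2: alpha <- delta <- gamma -> beta -> eps
  P3: alpha <- delta -> eps
  P4: alpha <- zeta -> lam <- beta <- gamma -> delta -> eps
  P5: alpha <- zeta -> lam <- beta -> eps
  P6: alpha <- zeta -> eps
The empty set is not sufficient: P2 (alpha <- delta <- gamma -> beta -> eps) has no collider blocking it and no conditioned non-collider, so it is open.
Try {delta, zeta}:
  P1: blocked at chain node delta ∈ conditioning set.
  P2: blocked at chain node delta ∈ conditioning set.
  P3: blocked at fork node delta ∈ conditioning set.
  P4: blocked at fork node zeta ∈ conditioning set.
  P5: blocked at fork node zeta ∈ conditioning set.
  P6: blocked at fork node zeta ∈ conditioning set.
{delta, zeta} contains no descendant of alpha and blocks every backdoor path.
Every element of {delta, zeta} is needed (dropping delta leaves P2 open; dropping zeta leaves P6 open), so no proper subset is valid.
Among all size-2 subsets of the eligible variables, only {delta, zeta} blocks every backdoor path, so it is the unique smallest valid adjustment set.

{delta, zeta}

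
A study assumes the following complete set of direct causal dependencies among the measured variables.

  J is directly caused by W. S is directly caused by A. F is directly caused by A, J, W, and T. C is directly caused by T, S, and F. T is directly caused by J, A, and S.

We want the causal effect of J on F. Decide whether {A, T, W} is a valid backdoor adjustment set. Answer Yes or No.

No

Backdoor paths from J to F (paths whose first edge points into J):
  P1: J <- W -> F
Condition 1 (no descendant of J in the set): FAILS — T is a descendant of J.
Condition 2 (every backdoor path blocked by {A, T, W}):
  P1: blocked at fork node W ∈ conditioning set.
{A, T, W} does not satisfy the backdoor criterion.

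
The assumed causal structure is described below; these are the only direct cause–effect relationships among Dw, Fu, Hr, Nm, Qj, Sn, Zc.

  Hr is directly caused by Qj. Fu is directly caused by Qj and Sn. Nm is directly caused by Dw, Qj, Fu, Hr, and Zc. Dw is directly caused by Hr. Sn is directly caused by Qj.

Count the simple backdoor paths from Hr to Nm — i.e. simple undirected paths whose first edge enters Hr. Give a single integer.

3

A backdoor path from Hr to Nm is any simple undirected path whose first edge points into Hr (i.e. leaves Hr via a parent).
Parents of Hr: {Qj}.
Enumerating:
  P1: Hr <- Qj -> Sn -> Fu -> Nm
  P2: Hr <- Qj -> Fu -> Nm
  P3: Hr <- Qj -> Nm
That exhausts the simple backdoor paths. Count: 3.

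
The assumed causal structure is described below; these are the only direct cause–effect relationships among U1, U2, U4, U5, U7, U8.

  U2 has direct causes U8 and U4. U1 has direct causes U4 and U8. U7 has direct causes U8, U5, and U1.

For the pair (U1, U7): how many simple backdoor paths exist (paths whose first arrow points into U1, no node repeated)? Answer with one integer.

2

A backdoor path from U1 to U7 is any simple undirected path whose first edge points into U1 (i.e. leaves U1 via a parent).
Parents of U1: {U4, U8}.
Enumerating:
  P1: U1 <- U4 -> U2 <- U8 -> U7
  P2: U1 <- U8 -> U7
That exhausts the simple backdoor paths. Count: 2.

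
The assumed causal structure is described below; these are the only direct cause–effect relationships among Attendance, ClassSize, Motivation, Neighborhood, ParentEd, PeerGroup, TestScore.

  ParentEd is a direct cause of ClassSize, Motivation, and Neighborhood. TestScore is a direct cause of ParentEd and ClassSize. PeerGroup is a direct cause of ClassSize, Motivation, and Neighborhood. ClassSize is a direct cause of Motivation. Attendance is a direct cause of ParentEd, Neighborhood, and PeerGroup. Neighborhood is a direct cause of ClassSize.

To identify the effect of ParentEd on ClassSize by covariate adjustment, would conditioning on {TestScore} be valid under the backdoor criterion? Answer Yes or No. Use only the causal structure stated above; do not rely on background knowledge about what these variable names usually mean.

Backdoor paths from ParentEd to ClassSize (paths whose first edge points into ParentEd):
  P1: ParentEd <- Attendance -> PeerGroup -> Neighborhood -> ClassSize
  P2: ParentEd <- Attendance -> PeerGroup -> ClassSize
  P3: ParentEd <- Attendance -> PeerGroup -> Motivation <- ClassSize
  P4: ParentEd <- Attendance -> Neighborhood <- PeerGroup -> ClassSize
  P5: ParentEd <- Attendance -> Neighborhood <- PeerGroup -> Motivation <- ClassSize
  P6: ParentEd <- Attendance -> Neighborhood -> ClassSize
  P7: ParentEd <- TestScore -> ClassSize
Condition 1 (no descendant of ParentEd in the set): holds — descendants of ParentEd are {ClassSize, Motivation, Neighborhood}; none are in {TestScore}.
Condition 2 (every backdoor path blocked by {TestScore}):
  P1: open — no interior node is in the conditioning set.
  P2: open — no interior node is in the conditioning set.
  P3: blocked at collider Motivation (neither it nor any descendant is in the conditioning set).
  P4: blocked at collider Neighborhood (neither it nor any descendant is in the conditioning set).
  P5: blocked at collider Neighborhood (neither it nor any descendant is in the conditioning set).
  P6: open — no interior node is in the conditioning set.
  P7: blocked at fork node TestScore ∈ conditioning set.
{TestScore} does not satisfy the backdoor criterion.

No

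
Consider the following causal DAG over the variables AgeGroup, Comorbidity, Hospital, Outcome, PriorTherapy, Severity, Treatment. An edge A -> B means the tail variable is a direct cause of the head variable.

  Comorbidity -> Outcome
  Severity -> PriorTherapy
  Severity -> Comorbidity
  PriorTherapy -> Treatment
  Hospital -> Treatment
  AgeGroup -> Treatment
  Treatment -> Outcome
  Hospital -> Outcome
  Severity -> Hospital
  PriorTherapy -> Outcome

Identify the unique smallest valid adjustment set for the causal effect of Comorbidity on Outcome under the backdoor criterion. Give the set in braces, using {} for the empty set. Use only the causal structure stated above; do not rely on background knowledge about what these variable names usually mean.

{Severity}

Variables eligible for adjustment (non-descendants of Comorbidity, excluding Comorbidity and Outcome): {AgeGroup, Hospital, PriorTherapy, Severity, Treatment}.
Backdoor paths from Comorbidity to Outcome:
  P1: Comorbidity <- Severity -> Hospital -> Treatment <- PriorTherapy -> Outcome
  P2: Comorbidity <- Severity -> Hospital -> Treatment -> Outcome
  P3: Comorbidity <- Severity -> Hospital -> Outcome
  P4: Comorbidity <- Severity -> PriorTherapy -> Treatment <- Hospital -> Outcome
  P5: Comorbidity <- Severity -> PriorTherapy -> Treatment -> Outcome
  P6: Comorbidity <- Severity -> PriorTherapy -> Outcome
The empty set is not sufficient: P2 (Comorbidity <- Severity -> Hospital -> Treatment -> Outcome) has no collider blocking it and no conditioned non-collider, so it is open.
Try {Severity}:
  P1: blocked at fork node Severity ∈ conditioning set.
  P2: blocked at fork node Severity ∈ conditioning set.
  P3: blocked at fork node Severity ∈ conditioning set.
  P4: blocked at fork node Severity ∈ conditioning set.
  P5: blocked at fork node Severity ∈ conditioning set.
  P6: blocked at fork node Severity ∈ conditioning set.
{Severity} contains no descendant of Comorbidity and blocks every backdoor path.
No other singleton works — e.g. {AgeGroup} leaves P2 open — so {Severity} is the unique smallest valid adjustment set.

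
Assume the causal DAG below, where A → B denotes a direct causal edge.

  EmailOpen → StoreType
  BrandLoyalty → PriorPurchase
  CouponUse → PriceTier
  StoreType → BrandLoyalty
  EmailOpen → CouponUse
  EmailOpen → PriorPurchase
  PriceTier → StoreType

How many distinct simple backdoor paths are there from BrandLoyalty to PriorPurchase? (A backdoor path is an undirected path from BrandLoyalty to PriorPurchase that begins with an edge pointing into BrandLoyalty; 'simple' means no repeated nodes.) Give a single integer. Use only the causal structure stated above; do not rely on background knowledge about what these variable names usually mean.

2

A backdoor path from BrandLoyalty to PriorPurchase is any simple undirected path whose first edge points into BrandLoyalty (i.e. leaves BrandLoyalty via a parent).
Parents of BrandLoyalty: {StoreType}.
Enumerating:
  P1: BrandLoyalty <- StoreType <- EmailOpen -> PriorPurchase
  P2: BrandLoyalty <- StoreType <- PriceTier <- CouponUse <- EmailOpen -> PriorPurchase
That exhausts the simple backdoor paths. Count: 2.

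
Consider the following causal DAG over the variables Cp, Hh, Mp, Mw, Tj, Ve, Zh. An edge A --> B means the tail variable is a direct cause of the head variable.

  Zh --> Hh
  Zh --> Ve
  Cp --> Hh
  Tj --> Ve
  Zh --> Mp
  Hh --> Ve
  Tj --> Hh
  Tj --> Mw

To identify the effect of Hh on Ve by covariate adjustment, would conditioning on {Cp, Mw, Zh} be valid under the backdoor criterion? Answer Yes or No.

No

Backdoor paths from Hh to Ve (paths whose first edge points into Hh):
  P1: Hh <- Zh -> Ve
  P2: Hh <- Tj -> Ve
Condition 1 (no descendant of Hh in the set): holds — descendants of Hh are {Ve}; none are in {Cp, Mw, Zh}.
Condition 2 (every backdoor path blocked by {Cp, Mw, Zh}):
  P1: blocked at fork node Zh ∈ conditioning set.
  P2: open — no interior node is in the conditioning set.
{Cp, Mw, Zh} does not satisfy the backdoor criterion.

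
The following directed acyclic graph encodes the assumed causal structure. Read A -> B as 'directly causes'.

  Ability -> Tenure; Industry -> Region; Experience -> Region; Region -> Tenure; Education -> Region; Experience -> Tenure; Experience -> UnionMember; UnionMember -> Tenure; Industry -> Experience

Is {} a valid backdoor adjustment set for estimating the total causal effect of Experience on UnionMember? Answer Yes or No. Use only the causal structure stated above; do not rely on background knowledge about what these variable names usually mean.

Yes

Backdoor paths from Experience to UnionMember (paths whose first edge points into Experience):
  P1: Experience <- Industry -> Region -> Tenure <- UnionMember
Condition 1 (no descendant of Experience in the set): holds — descendants of Experience are {Region, Tenure, UnionMember}; none are in {}.
Condition 2 (every backdoor path blocked by {}):
  P1: blocked at collider Tenure (neither it nor any descendant is in the conditioning set).
{} satisfies the backdoor criterion.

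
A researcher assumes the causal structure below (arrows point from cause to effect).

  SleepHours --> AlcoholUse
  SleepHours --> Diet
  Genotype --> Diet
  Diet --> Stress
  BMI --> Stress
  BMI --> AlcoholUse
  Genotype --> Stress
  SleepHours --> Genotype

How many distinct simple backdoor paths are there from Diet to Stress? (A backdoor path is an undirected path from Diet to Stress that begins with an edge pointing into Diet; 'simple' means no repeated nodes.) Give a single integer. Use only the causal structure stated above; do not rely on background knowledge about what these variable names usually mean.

4

A backdoor path from Diet to Stress is any simple undirected path whose first edge points into Diet (i.e. leaves Diet via a parent).
Parents of Diet: {Genotype, SleepHours}.
Enumerating:
  P1: Diet <- SleepHours -> Genotype -> Stress
  P2: Diet <- SleepHours -> AlcoholUse <- BMI -> Stress
  P3: Diet <- Genotype <- SleepHours -> AlcoholUse <- BMI -> Stress
  P4: Diet <- Genotype -> Stress
That exhausts the simple backdoor paths. Count: 4.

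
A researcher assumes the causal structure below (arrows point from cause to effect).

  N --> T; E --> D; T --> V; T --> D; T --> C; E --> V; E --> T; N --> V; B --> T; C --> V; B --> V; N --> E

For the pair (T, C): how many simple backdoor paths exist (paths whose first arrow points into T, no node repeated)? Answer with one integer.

5

A backdoor path from T to C is any simple undirected path whose first edge points into T (i.e. leaves T via a parent).
Parents of T: {B, E, N}.
Enumerating:
  P1: T <- B -> V <- C
  P2: T <- N -> E -> V <- C
  P3: T <- N -> V <- C
  P4: T <- E <- N -> V <- C
  P5: T <- E -> V <- C
That exhausts the simple backdoor paths. Count: 5.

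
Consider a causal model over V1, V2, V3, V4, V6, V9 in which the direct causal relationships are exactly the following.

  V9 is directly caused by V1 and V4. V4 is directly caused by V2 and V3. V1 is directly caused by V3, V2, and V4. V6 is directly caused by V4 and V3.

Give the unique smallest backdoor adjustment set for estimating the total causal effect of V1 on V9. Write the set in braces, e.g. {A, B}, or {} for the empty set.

{V4}

Variables eligible for adjustment (non-descendants of V1, excluding V1 and V9): {V2, V3, V4, V6}.
Backdoor paths from V1 to V9:
  P1: V1 <- V2 -> V4 -> V9
  P2: V1 <- V3 -> V4 -> V9
  P3: V1 <- V3 -> V6 <- V4 -> V9
  P4: V1 <- V4 -> V9
The empty set is not sufficient: P1 (V1 <- V2 -> V4 -> V9) has no collider blocking it and no conditioned non-collider, so it is open.
Try {V4}:
  P1: blocked at chain node V4 ∈ conditioning set.
  P2: blocked at chain node V4 ∈ conditioning set.
  P3: blocked at collider V6 (neither it nor any descendant is in the conditioning set).
  P4: blocked at fork node V4 ∈ conditioning set.
{V4} contains no descendant of V1 and blocks every backdoor path.
No other singleton works — e.g. {V2} leaves P2 open — so {V4} is the unique smallest valid adjustment set.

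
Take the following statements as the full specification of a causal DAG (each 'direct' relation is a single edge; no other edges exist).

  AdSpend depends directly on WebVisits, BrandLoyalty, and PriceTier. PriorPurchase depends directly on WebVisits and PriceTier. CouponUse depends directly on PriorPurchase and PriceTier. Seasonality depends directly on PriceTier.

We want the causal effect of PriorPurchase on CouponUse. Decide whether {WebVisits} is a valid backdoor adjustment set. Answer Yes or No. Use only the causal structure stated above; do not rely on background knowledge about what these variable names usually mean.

No

Backdoor paths from PriorPurchase to CouponUse (paths whose first edge points into PriorPurchase):
  P1: PriorPurchase <- PriceTier -> CouponUse
  P2: PriorPurchase <- WebVisits -> AdSpend <- PriceTier -> CouponUse
Condition 1 (no descendant of PriorPurchase in the set): holds — descendants of PriorPurchase are {CouponUse}; none are in {WebVisits}.
Condition 2 (every backdoor path blocked by {WebVisits}):
  P1: open — no interior node is in the conditioning set.
  P2: blocked at fork node WebVisits ∈ conditioning set.
{WebVisits} does not satisfy the backdoor criterion.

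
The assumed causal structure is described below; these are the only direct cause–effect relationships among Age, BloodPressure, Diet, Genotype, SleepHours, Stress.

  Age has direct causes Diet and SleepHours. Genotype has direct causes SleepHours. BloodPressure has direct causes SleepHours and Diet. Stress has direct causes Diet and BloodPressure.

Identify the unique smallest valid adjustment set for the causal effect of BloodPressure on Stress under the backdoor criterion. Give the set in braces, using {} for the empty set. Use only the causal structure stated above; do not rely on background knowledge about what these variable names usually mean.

{Diet}

Variables eligible for adjustment (non-descendants of BloodPressure, excluding BloodPressure and Stress): {Age, Diet, Genotype, SleepHours}.
Backdoor paths from BloodPressure to Stress:
  P1: BloodPressure <- SleepHours -> Age <- Diet -> Stress
  P2: BloodPressure <- Diet -> Stress
The empty set is not sufficient: P2 (BloodPressure <- Diet -> Stress) has no collider blocking it and no conditioned non-collider, so it is open.
Try {Diet}:
  P1: blocked at collider Age (neither it nor any descendant is in the conditioning set).
  P2: blocked at fork node Diet ∈ conditioning set.
{Diet} contains no descendant of BloodPressure and blocks every backdoor path.
No other singleton works — e.g. {SleepHours} leaves P2 open — so {Diet} is the unique smallest valid adjustment set.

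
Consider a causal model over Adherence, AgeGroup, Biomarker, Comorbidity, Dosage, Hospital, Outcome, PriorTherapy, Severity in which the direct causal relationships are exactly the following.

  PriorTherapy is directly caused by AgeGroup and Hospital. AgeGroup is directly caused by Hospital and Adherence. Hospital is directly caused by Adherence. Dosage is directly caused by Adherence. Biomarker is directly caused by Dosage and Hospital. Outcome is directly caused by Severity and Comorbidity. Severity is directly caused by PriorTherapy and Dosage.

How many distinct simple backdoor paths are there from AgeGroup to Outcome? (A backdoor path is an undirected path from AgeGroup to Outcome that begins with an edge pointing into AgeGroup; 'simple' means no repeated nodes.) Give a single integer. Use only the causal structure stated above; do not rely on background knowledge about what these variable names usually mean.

A backdoor path from AgeGroup to Outcome is any simple undirected path whose first edge points into AgeGroup (i.e. leaves AgeGroup via a parent).
Parents of AgeGroup: {Adherence, Hospital}.
Enumerating:
  P1: AgeGroup <- Adherence -> Hospital -> PriorTherapy -> Severity -> Outcome
  P2: AgeGroup <- Adherence -> Hospital -> Biomarker <- Dosage -> Severity -> Outcome
  P3: AgeGroup <- Adherence -> Dosage -> Severity -> Outcome
  P4: AgeGroup <- Adherence -> Dosage -> Biomarker <- Hospital -> PriorTherapy -> Severity -> Outcome
  P5: AgeGroup <- Hospital <- Adherence -> Dosage -> Severity -> Outcome
  P6: AgeGroup <- Hospital -> PriorTherapy -> Severity -> Outcome
  P7: AgeGroup <- Hospital -> Biomarker <- Dosage -> Severity -> Outcome
That exhausts the simple backdoor paths. Count: 7.

7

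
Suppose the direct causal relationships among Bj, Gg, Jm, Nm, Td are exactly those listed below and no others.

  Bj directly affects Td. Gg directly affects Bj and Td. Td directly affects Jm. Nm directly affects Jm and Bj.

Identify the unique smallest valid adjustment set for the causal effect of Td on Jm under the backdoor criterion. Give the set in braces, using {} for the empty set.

{Nm}

Variables eligible for adjustment (non-descendants of Td, excluding Td and Jm): {Bj, Gg, Nm}.
Backdoor paths from Td to Jm:
  P1: Td <- Gg -> Bj <- Nm -> Jm
  P2: Td <- Bj <- Nm -> Jm
The empty set is not sufficient: P2 (Td <- Bj <- Nm -> Jm) has no collider blocking it and no conditioned non-collider, so it is open.
Try {Nm}:
  P1: blocked at collider Bj (neither it nor any descendant is in the conditioning set).
  P2: blocked at fork node Nm ∈ conditioning set.
{Nm} contains no descendant of Td and blocks every backdoor path.
No other singleton works — e.g. {Gg} leaves P2 open — so {Nm} is the unique smallest valid adjustment set.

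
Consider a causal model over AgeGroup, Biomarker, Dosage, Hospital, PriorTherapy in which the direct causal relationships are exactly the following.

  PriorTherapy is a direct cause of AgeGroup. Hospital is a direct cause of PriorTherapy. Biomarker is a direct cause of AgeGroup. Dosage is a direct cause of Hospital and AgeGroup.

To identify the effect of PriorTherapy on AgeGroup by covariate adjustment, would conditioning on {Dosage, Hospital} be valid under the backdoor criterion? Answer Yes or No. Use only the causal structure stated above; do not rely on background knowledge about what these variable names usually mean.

Backdoor paths from PriorTherapy to AgeGroup (paths whose first edge points into PriorTherapy):
  P1: PriorTherapy <- Hospital <- Dosage -> AgeGroup
Condition 1 (no descendant of PriorTherapy in the set): holds — descendants of PriorTherapy are {AgeGroup}; none are in {Dosage, Hospital}.
Condition 2 (every backdoor path blocked by {Dosage, Hospital}):
  P1: blocked at chain node Hospital ∈ conditioning set.
{Dosage, Hospital} satisfies the backdoor criterion.

Yes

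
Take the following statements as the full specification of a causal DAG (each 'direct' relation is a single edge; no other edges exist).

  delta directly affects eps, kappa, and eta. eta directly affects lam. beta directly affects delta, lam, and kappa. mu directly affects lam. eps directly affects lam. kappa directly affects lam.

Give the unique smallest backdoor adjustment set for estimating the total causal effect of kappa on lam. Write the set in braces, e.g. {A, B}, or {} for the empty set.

Variables eligible for adjustment (non-descendants of kappa, excluding kappa and lam): {beta, delta, eps, eta, mu}.
Backdoor paths from kappa to lam:
  P1: kappa <- beta -> delta -> eta -> lam
  P2: kappa <- beta -> delta -> eps -> lam
  P3: kappa <- beta -> lam
  P4: kappa <- delta <- beta -> lam
  P5: kappa <- delta -> eta -> lam
  P6: kappa <- delta -> eps -> lam
The empty set is not sufficient: P1 (kappa <- beta -> delta -> eta -> lam) has no collider blocking it and no conditioned non-collider, so it is open.
Try {beta, delta}:
  P1: blocked at fork node beta ∈ conditioning set.
  P2: blocked at fork node beta ∈ conditioning set.
  P3: blocked at fork node beta ∈ conditioning set.
  P4: blocked at chain node delta ∈ conditioning set.
  P5: blocked at fork node delta ∈ conditioning set.
  P6: blocked at fork node delta ∈ conditioning set.
{beta, delta} contains no descendant of kappa and blocks every backdoor path.
Every element of {beta, delta} is needed (dropping beta leaves P3 open; dropping delta leaves P5 open), so no proper subset is valid.
Among all size-2 subsets of the eligible variables, only {beta, delta} blocks every backdoor path, so it is the unique smallest valid adjustment set.

{beta, delta}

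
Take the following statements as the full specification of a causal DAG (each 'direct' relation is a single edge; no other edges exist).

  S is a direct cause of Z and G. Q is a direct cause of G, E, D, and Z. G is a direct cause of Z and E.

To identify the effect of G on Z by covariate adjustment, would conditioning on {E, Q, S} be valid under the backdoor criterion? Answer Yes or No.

No

Backdoor paths from G to Z (paths whose first edge points into G):
  P1: G <- S -> Z
  P2: G <- Q -> Z
Condition 1 (no descendant of G in the set): FAILS — E is a descendant of G.
Condition 2 (every backdoor path blocked by {E, Q, S}):
  P1: blocked at fork node S ∈ conditioning set.
  P2: blocked at fork node Q ∈ conditioning set.
{E, Q, S} does not satisfy the backdoor criterion.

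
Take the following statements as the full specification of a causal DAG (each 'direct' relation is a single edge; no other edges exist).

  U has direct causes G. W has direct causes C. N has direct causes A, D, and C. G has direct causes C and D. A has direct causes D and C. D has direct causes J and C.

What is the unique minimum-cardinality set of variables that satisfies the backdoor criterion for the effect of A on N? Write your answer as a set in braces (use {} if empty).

Variables eligible for adjustment (non-descendants of A, excluding A and N): {C, D, G, J, U, W}.
Backdoor paths from A to N:
  P1: A <- C -> D -> N
  P2: A <- C -> N
  P3: A <- C -> G <- D -> N
  P4: A <- D <- C -> N
  P5: A <- D -> N
  P6: A <- D -> G <- C -> N
The empty set is not sufficient: P1 (A <- C -> D -> N) has no collider blocking it and no conditioned non-collider, so it is open.
Try {C, D}:
  P1: blocked at fork node C ∈ conditioning set.
  P2: blocked at fork node C ∈ conditioning set.
  P3: blocked at fork node C ∈ conditioning set.
  P4: blocked at chain node D ∈ conditioning set.
  P5: blocked at fork node D ∈ conditioning set.
  P6: blocked at fork node D ∈ conditioning set.
{C, D} contains no descendant of A and blocks every backdoor path.
Every element of {C, D} is needed (dropping C leaves P2 open; dropping D leaves P5 open), so no proper subset is valid.
Among all size-2 subsets of the eligible variables, only {C, D} blocks every backdoor path, so it is the unique smallest valid adjustment set.

{C, D}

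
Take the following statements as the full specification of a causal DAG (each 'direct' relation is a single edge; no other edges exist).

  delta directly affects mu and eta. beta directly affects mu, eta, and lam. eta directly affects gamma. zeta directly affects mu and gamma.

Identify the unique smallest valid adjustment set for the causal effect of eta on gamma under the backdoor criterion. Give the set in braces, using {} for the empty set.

Variables eligible for adjustment (non-descendants of eta, excluding eta and gamma): {beta, delta, lam, mu, zeta}.
Backdoor paths from eta to gamma:
  P1: eta <- delta -> mu <- zeta -> gamma
  P2: eta <- beta -> mu <- zeta -> gamma
Each backdoor path contains an unconditioned collider, so every path is already blocked with the empty conditioning set:
  P1: blocked at collider mu (neither it nor any descendant is in the conditioning set).
  P2: blocked at collider mu (neither it nor any descendant is in the conditioning set).
The empty set is therefore the unique smallest valid set.

{}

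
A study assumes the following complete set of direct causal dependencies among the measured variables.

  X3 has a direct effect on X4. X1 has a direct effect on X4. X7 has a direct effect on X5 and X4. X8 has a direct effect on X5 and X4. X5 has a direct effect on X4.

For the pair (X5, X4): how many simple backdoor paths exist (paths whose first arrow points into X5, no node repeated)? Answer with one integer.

2

A backdoor path from X5 to X4 is any simple undirected path whose first edge points into X5 (i.e. leaves X5 via a parent).
Parents of X5: {X7, X8}.
Enumerating:
  P1: X5 <- X7 -> X4
  P2: X5 <- X8 -> X4
That exhausts the simple backdoor paths. Count: 2.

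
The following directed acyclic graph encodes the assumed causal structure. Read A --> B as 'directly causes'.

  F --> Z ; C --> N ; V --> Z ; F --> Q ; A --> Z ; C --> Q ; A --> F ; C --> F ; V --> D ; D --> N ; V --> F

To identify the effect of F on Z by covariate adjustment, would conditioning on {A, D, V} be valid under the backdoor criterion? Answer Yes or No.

Backdoor paths from F to Z (paths whose first edge points into F):
  P1: F <- V -> Z
  P2: F <- C -> N <- D <- V -> Z
  P3: F <- A -> Z
Condition 1 (no descendant of F in the set): holds — descendants of F are {Q, Z}; none are in {A, D, V}.
Condition 2 (every backdoor path blocked by {A, D, V}):
  P1: blocked at fork node V ∈ conditioning set.
  P2: blocked at collider N (neither it nor any descendant is in the conditioning set).
  P3: blocked at fork node A ∈ conditioning set.
{A, D, V} satisfies the backdoor criterion.

Yes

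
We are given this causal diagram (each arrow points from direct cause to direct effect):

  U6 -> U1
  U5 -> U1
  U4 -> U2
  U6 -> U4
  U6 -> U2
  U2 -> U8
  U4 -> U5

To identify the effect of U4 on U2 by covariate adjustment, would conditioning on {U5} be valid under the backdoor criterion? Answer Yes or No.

Backdoor paths from U4 to U2 (paths whose first edge points into U4):
  P1: U4 <- U6 -> U2
Condition 1 (no descendant of U4 in the set): FAILS — U5 is a descendant of U4.
Condition 2 (every backdoor path blocked by {U5}):
  P1: open — no interior node is in the conditioning set.
{U5} does not satisfy the backdoor criterion.

No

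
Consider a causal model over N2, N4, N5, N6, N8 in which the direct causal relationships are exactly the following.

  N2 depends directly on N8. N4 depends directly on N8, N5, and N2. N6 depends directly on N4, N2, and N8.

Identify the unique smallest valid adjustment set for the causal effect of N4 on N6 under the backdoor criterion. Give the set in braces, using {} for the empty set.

{N2, N8}

Variables eligible for adjustment (non-descendants of N4, excluding N4 and N6): {N2, N5, N8}.
Backdoor paths from N4 to N6:
  P1: N4 <- N8 -> N2 -> N6
  P2: N4 <- N8 -> N6
  P3: N4 <- N2 <- N8 -> N6
  P4: N4 <- N2 -> N6
The empty set is not sufficient: P1 (N4 <- N8 -> N2 -> N6) has no collider blocking it and no conditioned non-collider, so it is open.
Try {N2, N8}:
  P1: blocked at fork node N8 ∈ conditioning set.
  P2: blocked at fork node N8 ∈ conditioning set.
  P3: blocked at chain node N2 ∈ conditioning set.
  P4: blocked at fork node N2 ∈ conditioning set.
{N2, N8} contains no descendant of N4 and blocks every backdoor path.
Every element of {N2, N8} is needed (dropping N2 leaves P4 open; dropping N8 leaves P2 open), so no proper subset is valid.
Among all size-2 subsets of the eligible variables, only {N2, N8} blocks every backdoor path, so it is the unique smallest valid adjustment set.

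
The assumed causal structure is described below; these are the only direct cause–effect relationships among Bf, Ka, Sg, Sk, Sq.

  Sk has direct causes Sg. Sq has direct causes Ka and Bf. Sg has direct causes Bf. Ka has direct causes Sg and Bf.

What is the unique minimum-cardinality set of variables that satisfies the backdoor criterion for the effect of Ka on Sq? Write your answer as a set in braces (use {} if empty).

Variables eligible for adjustment (non-descendants of Ka, excluding Ka and Sq): {Bf, Sg, Sk}.
Backdoor paths from Ka to Sq:
  P1: Ka <- Bf -> Sq
  P2: Ka <- Sg <- Bf -> Sq
The empty set is not sufficient: P1 (Ka <- Bf -> Sq) has no collider blocking it and no conditioned non-collider, so it is open.
Try {Bf}:
  P1: blocked at fork node Bf ∈ conditioning set.
  P2: blocked at fork node Bf ∈ conditioning set.
{Bf} contains no descendant of Ka and blocks every backdoor path.
No other singleton works — e.g. {Sg} leaves P1 open — so {Bf} is the unique smallest valid adjustment set.

{Bf}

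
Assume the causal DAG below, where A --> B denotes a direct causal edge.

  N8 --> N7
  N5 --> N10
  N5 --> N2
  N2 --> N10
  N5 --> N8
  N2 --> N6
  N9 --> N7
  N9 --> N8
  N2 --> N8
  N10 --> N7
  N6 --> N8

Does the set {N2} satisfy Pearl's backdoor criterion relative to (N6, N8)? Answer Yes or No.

Yes

Backdoor paths from N6 to N8 (paths whose first edge points into N6):
  P1: N6 <- N2 <- N5 -> N10 -> N7 <- N9 -> N8
  P2: N6 <- N2 <- N5 -> N10 -> N7 <- N8
  P3: N6 <- N2 <- N5 -> N8
  P4: N6 <- N2 -> N10 <- N5 -> N8
  P5: N6 <- N2 -> N10 -> N7 <- N9 -> N8
  P6: N6 <- N2 -> N10 -> N7 <- N8
  P7: N6 <- N2 -> N8
Condition 1 (no descendant of N6 in the set): holds — descendants of N6 are {N7, N8}; none are in {N2}.
Condition 2 (every backdoor path blocked by {N2}):
  P1: blocked at chain node N2 ∈ conditioning set.
  P2: blocked at chain node N2 ∈ conditioning set.
  P3: blocked at chain node N2 ∈ conditioning set.
  P4: blocked at fork node N2 ∈ conditioning set.
  P5: blocked at fork node N2 ∈ conditioning set.
  P6: blocked at fork node N2 ∈ conditioning set.
  P7: blocked at fork node N2 ∈ conditioning set.
{N2} satisfies the backdoor criterion.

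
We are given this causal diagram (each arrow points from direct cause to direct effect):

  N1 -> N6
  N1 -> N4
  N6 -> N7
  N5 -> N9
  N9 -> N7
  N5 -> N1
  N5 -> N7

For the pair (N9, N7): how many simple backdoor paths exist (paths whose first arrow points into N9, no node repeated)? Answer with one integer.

A backdoor path from N9 to N7 is any simple undirected path whose first edge points into N9 (i.e. leaves N9 via a parent).
Parents of N9: {N5}.
Enumerating:
  P1: N9 <- N5 -> N1 -> N6 -> N7
  P2: N9 <- N5 -> N7
That exhausts the simple backdoor paths. Count: 2.

2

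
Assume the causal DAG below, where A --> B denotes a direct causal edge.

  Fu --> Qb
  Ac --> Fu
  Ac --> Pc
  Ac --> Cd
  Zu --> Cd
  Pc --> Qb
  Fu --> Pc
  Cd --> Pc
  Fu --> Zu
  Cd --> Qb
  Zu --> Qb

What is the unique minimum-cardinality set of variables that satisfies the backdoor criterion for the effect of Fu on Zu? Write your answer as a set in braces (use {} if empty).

{}

Variables eligible for adjustment (non-descendants of Fu, excluding Fu and Zu): {Ac}.
Backdoor paths from Fu to Zu:
  P1: Fu <- Ac -> Cd <- Zu
  P2: Fu <- Ac -> Cd -> Pc -> Qb <- Zu
  P3: Fu <- Ac -> Cd -> Qb <- Zu
  P4: Fu <- Ac -> Pc <- Cd <- Zu
  P5: Fu <- Ac -> Pc <- Cd -> Qb <- Zu
  P6: Fu <- Ac -> Pc -> Qb <- Zu
  P7: Fu <- Ac -> Pc -> Qb <- Cd <- Zu
Each backdoor path contains an unconditioned collider, so every path is already blocked with the empty conditioning set:
  P1: blocked at collider Cd (neither it nor any descendant is in the conditioning set).
  P2: blocked at collider Qb (neither it nor any descendant is in the conditioning set).
  P3: blocked at collider Qb (neither it nor any descendant is in the conditioning set).
  P4: blocked at collider Pc (neither it nor any descendant is in the conditioning set).
  P5: blocked at collider Pc (neither it nor any descendant is in the conditioning set).
  P6: blocked at collider Qb (neither it nor any descendant is in the conditioning set).
  P7: blocked at collider Qb (neither it nor any descendant is in the conditioning set).
The empty set is therefore the unique smallest valid set.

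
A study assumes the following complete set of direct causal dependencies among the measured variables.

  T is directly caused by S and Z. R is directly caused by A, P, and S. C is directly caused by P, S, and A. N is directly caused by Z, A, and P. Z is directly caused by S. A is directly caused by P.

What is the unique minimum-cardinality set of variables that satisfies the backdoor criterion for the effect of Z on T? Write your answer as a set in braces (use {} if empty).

{S}

Variables eligible for adjustment (non-descendants of Z, excluding Z and T): {A, C, P, R, S}.
Backdoor paths from Z to T:
  P1: Z <- S -> T
The empty set is not sufficient: P1 (Z <- S -> T) has no collider blocking it and no conditioned non-collider, so it is open.
Try {S}:
  P1: blocked at fork node S ∈ conditioning set.
{S} contains no descendant of Z and blocks every backdoor path.
No other singleton works — e.g. {P} leaves P1 open — so {S} is the unique smallest valid adjustment set.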